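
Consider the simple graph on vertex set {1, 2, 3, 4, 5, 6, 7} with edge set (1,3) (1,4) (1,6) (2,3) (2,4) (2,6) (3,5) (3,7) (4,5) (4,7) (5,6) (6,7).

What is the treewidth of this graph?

3

A width-3 tree decomposition is:
Bags: B1 = {3, 4, 6, 7}  B2 = {3, 4, 5, 6}  B3 = {1, 3, 4, 6}  B4 = {2, 3, 4, 6}
Tree: B1–B2, B2–B3, B3–B4
Each bag holds 4 vertices, so the decomposition has width 3, which upper-bounds the treewidth. For the lower bound: the 4 vertex sets {3,7}, {4,5}, {6}, {1} are disjoint, each induces a connected subgraph, and every pair is joined by at least one edge of G. Contracting each set to a single vertex therefore yields K_{4} as a minor, and since treewidth is minor-monotone, tw(G) ≥ tw(K_{4}) = 3. Hence tw(G) = 3 exactly.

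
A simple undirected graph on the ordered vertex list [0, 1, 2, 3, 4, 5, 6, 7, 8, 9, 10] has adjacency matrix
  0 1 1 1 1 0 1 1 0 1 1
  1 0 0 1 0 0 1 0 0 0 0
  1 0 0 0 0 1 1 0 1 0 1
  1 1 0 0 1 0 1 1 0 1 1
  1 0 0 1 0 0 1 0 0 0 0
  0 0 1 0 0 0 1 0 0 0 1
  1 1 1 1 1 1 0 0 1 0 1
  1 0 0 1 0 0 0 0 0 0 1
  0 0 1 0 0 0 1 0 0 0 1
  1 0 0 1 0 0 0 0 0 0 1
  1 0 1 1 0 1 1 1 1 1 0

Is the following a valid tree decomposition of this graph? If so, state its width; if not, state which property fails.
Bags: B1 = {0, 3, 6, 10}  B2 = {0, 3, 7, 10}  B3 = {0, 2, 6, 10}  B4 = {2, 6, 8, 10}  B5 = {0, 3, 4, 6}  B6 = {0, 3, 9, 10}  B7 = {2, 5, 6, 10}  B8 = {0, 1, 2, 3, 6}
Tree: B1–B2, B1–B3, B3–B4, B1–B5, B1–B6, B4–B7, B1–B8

A tree decomposition must satisfy three properties: every vertex lies in some bag; for every edge, both endpoints lie together in some bag; and for every vertex, the bags containing it form a connected subtree. Here bags containing vertex 2 are not connected in the tree, so the decomposition is invalid.

No — bags containing vertex 2 are not connected in the tree.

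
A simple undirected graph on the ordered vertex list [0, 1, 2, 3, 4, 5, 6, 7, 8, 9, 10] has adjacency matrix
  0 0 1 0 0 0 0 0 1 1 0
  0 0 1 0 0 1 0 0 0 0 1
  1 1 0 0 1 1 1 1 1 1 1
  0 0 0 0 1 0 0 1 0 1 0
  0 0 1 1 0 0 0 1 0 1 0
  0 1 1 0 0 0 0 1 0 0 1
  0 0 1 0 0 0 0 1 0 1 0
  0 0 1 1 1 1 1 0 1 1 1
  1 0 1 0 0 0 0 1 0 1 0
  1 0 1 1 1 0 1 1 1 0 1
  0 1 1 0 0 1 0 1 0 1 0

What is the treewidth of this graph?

3

A width-3 tree decomposition is:
Bags: B1 = {2, 7, 8, 9}  B2 = {2, 6, 7, 9}  B3 = {2, 7, 9, 10}  B4 = {2, 5, 7, 10}  B5 = {1, 2, 5, 10}  B6 = {2, 4, 7, 9}  B7 = {3, 4, 7, 9}  B8 = {0, 2, 8, 9}
Tree: B1–B2, B1–B3, B3–B4, B4–B5, B1–B6, B6–B7, B1–B8
Each bag holds 4 vertices, so the decomposition has width 3, which upper-bounds the treewidth. Conversely, {0, 2, 8, 9} is a clique of size 4, and the vertices of any clique must share a bag in every tree decomposition; so some bag has ≥ 4 vertices and tw(G) ≥ 3. Hence tw(G) = 3 exactly.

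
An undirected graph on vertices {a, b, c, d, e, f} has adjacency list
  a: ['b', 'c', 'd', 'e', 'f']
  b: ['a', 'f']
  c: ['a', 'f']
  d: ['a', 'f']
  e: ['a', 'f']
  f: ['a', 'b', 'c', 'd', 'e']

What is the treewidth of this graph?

2

A width-2 tree decomposition is:
Bags: B1 = {a, b, f}  B2 = {a, e, f}  B3 = {a, c, f}  B4 = {a, d, f}
Tree: B1–B2, B2–B3, B1–B4
The largest bag has 3 vertices, giving width 2; this decomposition certifies tw(G) ≤ 2. For the lower bound, the 3 vertices {a, d, f} are pairwise adjacent, and any tree decomposition puts a clique entirely inside one bag — forcing width ≥ 2. The upper and lower bounds meet at 2, so that is the treewidth.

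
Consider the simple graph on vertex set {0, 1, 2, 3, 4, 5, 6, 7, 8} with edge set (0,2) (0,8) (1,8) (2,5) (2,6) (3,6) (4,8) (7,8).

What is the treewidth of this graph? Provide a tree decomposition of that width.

Every bag has size at most 2, so the width is 2 − 1 = 1 and tw(G) ≤ 1. Since G has at least one edge (e.g. 0–2), it is not an edgeless graph, so tw(G) ≥ 1. Combining the bounds, tw(G) = 1.

Treewidth 1.
One optimal decomposition is:
Bags: B1 = {0, 2}  B2 = {2, 6}  B3 = {3, 6}  B4 = {0, 8}  B5 = {1, 8}  B6 = {7, 8}  B7 = {2, 5}  B8 = {4, 8}
Tree: B1–B2, B2–B3, B1–B4, B4–B5, B5–B6, B1–B7, B4–B8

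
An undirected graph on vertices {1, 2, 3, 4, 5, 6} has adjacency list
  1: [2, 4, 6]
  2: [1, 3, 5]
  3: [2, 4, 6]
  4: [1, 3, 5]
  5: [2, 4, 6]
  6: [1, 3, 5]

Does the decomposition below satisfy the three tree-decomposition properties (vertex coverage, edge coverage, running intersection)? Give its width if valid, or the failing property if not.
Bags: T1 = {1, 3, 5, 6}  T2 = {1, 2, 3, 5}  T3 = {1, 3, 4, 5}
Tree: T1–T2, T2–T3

Yes; width 3.

Checking the three conditions: (i) the bags cover all of {1, 2, 3, 4, 5, 6}; (ii) for each edge, some bag contains both endpoints; (iii) the bags containing any fixed vertex form a subtree. All hold, so the decomposition is valid with width 4 − 1 = 3.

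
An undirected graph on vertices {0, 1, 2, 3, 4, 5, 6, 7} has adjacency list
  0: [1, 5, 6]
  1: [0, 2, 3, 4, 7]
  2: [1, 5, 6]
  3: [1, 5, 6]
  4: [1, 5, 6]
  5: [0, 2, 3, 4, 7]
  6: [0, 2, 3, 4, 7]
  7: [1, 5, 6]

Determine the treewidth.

A width-3 tree decomposition is:
Bags: B1 = {1, 2, 5, 6}  B2 = {0, 1, 5, 6}  B3 = {1, 5, 6, 7}  B4 = {1, 4, 5, 6}  B5 = {1, 3, 5, 6}
Tree: B1–B2, B2–B3, B3–B4, B4–B5
The largest bag has 4 vertices, giving width 3; this decomposition certifies tw(G) ≤ 3. For the lower bound: the 4 vertex sets {1,2}, {0,5}, {6}, {7} are disjoint, each induces a connected subgraph, and every pair is joined by at least one edge of G. Contracting each set to a single vertex therefore yields K_{4} as a minor, and since treewidth is minor-monotone, tw(G) ≥ tw(K_{4}) = 3. Combining the bounds, tw(G) = 3.

3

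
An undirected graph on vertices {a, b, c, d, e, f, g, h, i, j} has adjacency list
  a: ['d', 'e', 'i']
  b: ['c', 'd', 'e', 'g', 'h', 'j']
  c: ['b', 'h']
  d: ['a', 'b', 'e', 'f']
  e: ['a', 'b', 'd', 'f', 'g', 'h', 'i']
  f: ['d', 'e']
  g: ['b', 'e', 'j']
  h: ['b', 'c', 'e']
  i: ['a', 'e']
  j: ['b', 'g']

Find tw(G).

A width-2 tree decomposition is:
Bags: B1 = {b, d, e}  B2 = {b, e, g}  B3 = {b, g, j}  B4 = {b, e, h}  B5 = {b, c, h}  B6 = {a, d, e}  B7 = {a, e, i}  B8 = {d, e, f}
Tree: B1–B2, B2–B3, B1–B4, B4–B5, B1–B6, B6–B7, B6–B8
Each bag holds 3 vertices, so the decomposition has width 2, which upper-bounds the treewidth. Conversely, {b, g, j} is a clique of size 3, and the vertices of any clique must share a bag in every tree decomposition; so some bag has ≥ 3 vertices and tw(G) ≥ 2. Hence tw(G) = 2 exactly.

2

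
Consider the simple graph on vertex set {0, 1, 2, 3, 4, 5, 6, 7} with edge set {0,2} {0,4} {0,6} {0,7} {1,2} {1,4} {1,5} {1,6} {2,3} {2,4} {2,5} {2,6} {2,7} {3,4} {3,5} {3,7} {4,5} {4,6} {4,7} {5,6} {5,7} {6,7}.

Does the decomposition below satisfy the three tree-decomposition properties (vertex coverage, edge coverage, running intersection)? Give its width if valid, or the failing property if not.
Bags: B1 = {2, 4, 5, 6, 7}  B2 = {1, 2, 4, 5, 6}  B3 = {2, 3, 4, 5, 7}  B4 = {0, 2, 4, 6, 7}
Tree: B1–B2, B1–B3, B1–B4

Checking the three conditions: (i) the bags cover all of {0, 1, 2, 3, 4, 5, 6, 7}; (ii) for each edge, some bag contains both endpoints; (iii) the bags containing any fixed vertex form a subtree. All hold, so the decomposition is valid with width 5 − 1 = 4.

Yes; width 4.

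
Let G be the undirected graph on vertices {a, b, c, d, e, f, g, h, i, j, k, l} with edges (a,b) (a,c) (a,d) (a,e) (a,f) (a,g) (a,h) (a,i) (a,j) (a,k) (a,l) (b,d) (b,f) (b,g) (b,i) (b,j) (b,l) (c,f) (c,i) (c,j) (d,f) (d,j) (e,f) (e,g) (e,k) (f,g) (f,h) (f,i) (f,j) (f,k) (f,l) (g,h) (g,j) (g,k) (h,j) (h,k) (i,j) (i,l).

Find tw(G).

4

A width-4 tree decomposition is:
Bags: B1 = {a, b, f, g, j}  B2 = {a, f, g, h, j}  B3 = {a, b, f, i, j}  B4 = {a, b, f, i, l}  B5 = {a, f, g, h, k}  B6 = {a, e, f, g, k}  B7 = {a, b, d, f, j}  B8 = {a, c, f, i, j}
Tree: B1–B2, B1–B3, B3–B4, B2–B5, B5–B6, B3–B7, B3–B8
Every bag has size at most 5, so the width is 5 − 1 = 4 and tw(G) ≤ 4. Conversely, {a, f, g, h, j} is a clique of size 5, and the vertices of any clique must share a bag in every tree decomposition; so some bag has ≥ 5 vertices and tw(G) ≥ 4. Combining the bounds, tw(G) = 4.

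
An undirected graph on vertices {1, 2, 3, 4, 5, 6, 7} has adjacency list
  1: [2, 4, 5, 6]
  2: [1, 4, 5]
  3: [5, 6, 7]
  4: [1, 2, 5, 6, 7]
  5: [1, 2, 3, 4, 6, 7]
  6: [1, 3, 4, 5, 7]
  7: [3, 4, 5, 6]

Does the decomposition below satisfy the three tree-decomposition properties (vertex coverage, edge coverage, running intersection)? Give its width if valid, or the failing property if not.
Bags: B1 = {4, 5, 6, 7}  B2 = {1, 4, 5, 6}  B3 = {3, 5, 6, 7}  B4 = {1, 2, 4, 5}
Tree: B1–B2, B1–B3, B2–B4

Yes; width 3.

Vertex coverage: the bags together contain {1, 2, 3, 4, 5, 6, 7}, the full vertex set. Edge coverage: each edge of G has both endpoints in at least one bag. Running intersection: for every vertex, the bags containing it form a connected subtree. All three properties hold, so this is a valid tree decomposition of width max|bag| − 1 = 3, and hence tw(G) ≤ 3.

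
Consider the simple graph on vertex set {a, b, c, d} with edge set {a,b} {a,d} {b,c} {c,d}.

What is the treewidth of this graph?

A width-2 tree decomposition is:
Bags: B1 = {a, b, d}  B2 = {b, c, d}
Tree: B1–B2
Every bag has size at most 3, so the width is 3 − 1 = 2 and tw(G) ≤ 2. Since d–a–b–c–d is a cycle in G, G is not acyclic. Forests are exactly the graphs of treewidth ≤ 1, so tw(G) ≥ 2. Hence tw(G) = 2 exactly.

2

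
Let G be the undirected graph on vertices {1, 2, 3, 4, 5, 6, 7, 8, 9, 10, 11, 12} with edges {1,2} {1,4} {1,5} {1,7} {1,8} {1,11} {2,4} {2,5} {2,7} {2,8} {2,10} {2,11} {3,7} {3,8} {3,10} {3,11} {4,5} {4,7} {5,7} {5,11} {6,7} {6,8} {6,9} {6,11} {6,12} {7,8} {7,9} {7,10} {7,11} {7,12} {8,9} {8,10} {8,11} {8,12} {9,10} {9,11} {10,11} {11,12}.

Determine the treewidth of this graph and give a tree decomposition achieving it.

Each bag holds 5 vertices, so the decomposition has width 4, which upper-bounds the treewidth. For the lower bound, the 5 vertices {1, 2, 7, 8, 11} are pairwise adjacent, and any tree decomposition puts a clique entirely inside one bag — forcing width ≥ 4. Combining the bounds, tw(G) = 4.

Treewidth 4.
One optimal decomposition is:
Bags: B1 = {2, 7, 8, 10, 11}  B2 = {7, 8, 9, 10, 11}  B3 = {6, 7, 8, 9, 11}  B4 = {3, 7, 8, 10, 11}  B5 = {1, 2, 7, 8, 11}  B6 = {1, 2, 5, 7, 11}  B7 = {6, 7, 8, 11, 12}  B8 = {1, 2, 4, 5, 7}
Tree: B1–B2, B2–B3, B1–B4, B1–B5, B5–B6, B3–B7, B6–B8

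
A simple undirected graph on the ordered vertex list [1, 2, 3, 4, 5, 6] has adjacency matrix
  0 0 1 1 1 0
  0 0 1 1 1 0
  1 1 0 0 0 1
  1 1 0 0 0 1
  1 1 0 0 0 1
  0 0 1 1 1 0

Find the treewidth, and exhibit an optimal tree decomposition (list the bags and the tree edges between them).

Treewidth 3.
One such decomposition:
Bags: B1 = {1, 3, 4, 5}  B2 = {2, 3, 4, 5}  B3 = {3, 4, 5, 6}
Tree: B1–B2, B2–B3

Every bag has size at most 4, so the width is 4 − 1 = 3 and tw(G) ≤ 3. For the lower bound: the 4 vertex sets {1,4}, {2,3}, {5}, {6} are disjoint, each induces a connected subgraph, and every pair is joined by at least one edge of G. Contracting each set to a single vertex therefore yields K_{4} as a minor, and since treewidth is minor-monotone, tw(G) ≥ tw(K_{4}) = 3. Combining the bounds, tw(G) = 3.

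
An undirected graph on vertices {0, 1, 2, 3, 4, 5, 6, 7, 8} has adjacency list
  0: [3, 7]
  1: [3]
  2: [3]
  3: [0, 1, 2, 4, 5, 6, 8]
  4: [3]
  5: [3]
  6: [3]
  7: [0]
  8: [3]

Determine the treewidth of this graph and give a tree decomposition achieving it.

The largest bag has 2 vertices, giving width 1; this decomposition certifies tw(G) ≤ 1. Since G has at least one edge (e.g. 3–0), it is not an edgeless graph, so tw(G) ≥ 1. Therefore the treewidth is 1.

Treewidth 1.
Bags: B1 = {0, 3}  B2 = {3, 8}  B3 = {3, 6}  B4 = {0, 7}  B5 = {1, 3}  B6 = {3, 5}  B7 = {3, 4}  B8 = {2, 3}
Tree: B1–B2, B1–B3, B1–B4, B3–B5, B5–B6, B6–B7, B5–B8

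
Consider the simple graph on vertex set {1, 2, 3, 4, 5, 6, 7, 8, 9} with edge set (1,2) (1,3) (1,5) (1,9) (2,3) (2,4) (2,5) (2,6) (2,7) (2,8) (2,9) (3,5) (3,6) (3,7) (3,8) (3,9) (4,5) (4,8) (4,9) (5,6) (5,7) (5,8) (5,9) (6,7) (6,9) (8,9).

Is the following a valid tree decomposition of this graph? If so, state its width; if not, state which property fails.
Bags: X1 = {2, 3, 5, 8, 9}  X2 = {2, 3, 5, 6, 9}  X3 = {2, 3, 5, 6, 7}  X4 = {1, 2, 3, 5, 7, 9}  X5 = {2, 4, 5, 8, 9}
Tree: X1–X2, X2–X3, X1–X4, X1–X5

A tree decomposition must satisfy three properties: every vertex lies in some bag; for every edge, both endpoints lie together in some bag; and for every vertex, the bags containing it form a connected subtree. Here bags containing vertex 7 are not connected in the tree, so the decomposition is invalid.

No — bags containing vertex 7 are not connected in the tree.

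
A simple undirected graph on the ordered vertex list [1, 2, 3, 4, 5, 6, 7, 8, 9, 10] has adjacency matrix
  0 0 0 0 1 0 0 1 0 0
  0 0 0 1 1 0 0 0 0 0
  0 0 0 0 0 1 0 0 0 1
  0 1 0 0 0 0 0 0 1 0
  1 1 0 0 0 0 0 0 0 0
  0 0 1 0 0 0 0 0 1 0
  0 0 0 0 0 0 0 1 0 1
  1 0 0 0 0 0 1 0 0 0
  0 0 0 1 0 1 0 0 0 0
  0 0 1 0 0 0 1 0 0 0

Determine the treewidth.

2

A width-2 tree decomposition is:
Bags: B1 = {3, 7, 10}  B2 = {3, 7, 8}  B3 = {1, 3, 8}  B4 = {1, 3, 5}  B5 = {2, 3, 5}  B6 = {2, 3, 4}  B7 = {3, 4, 9}  B8 = {3, 6, 9}
Tree: B1–B2, B2–B3, B3–B4, B4–B5, B5–B6, B6–B7, B7–B8
The largest bag has 3 vertices, giving width 2; this decomposition certifies tw(G) ≤ 2. Since 3–10–7–8–1–5–2–4–9–6–3 is a cycle in G, G is not acyclic. Forests are exactly the graphs of treewidth ≤ 1, so tw(G) ≥ 2. The upper and lower bounds meet at 2, so that is the treewidth.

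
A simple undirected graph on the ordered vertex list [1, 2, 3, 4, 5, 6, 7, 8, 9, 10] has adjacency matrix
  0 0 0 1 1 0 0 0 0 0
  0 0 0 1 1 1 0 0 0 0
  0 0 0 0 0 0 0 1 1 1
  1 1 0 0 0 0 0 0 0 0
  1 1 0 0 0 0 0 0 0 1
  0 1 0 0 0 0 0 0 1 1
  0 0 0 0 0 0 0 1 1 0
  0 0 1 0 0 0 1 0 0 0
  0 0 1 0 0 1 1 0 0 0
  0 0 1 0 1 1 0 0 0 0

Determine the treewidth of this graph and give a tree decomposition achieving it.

Treewidth 2.
Bags: B1 = {3, 7, 8}  B2 = {3, 7, 9}  B3 = {3, 9, 10}  B4 = {6, 9, 10}  B5 = {5, 6, 10}  B6 = {2, 5, 6}  B7 = {1, 2, 5}  B8 = {1, 2, 4}
Tree: B1–B2, B2–B3, B3–B4, B4–B5, B5–B6, B6–B7, B7–B8

The largest bag has 3 vertices, giving width 2; this decomposition certifies tw(G) ≤ 2. The edges 8–7–9–3–8 form a cycle, so G is not a tree and its treewidth is at least 2. The upper and lower bounds meet at 2, so that is the treewidth.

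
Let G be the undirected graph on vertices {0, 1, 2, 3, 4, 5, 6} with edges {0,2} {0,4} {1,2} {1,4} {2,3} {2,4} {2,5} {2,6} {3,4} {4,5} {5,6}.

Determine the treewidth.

A width-2 tree decomposition is:
Bags: B1 = {2, 4, 5}  B2 = {2, 3, 4}  B3 = {2, 5, 6}  B4 = {0, 2, 4}  B5 = {1, 2, 4}
Tree: B1–B2, B1–B3, B1–B4, B1–B5
Every bag has size at most 3, so the width is 3 − 1 = 2 and tw(G) ≤ 2. For the lower bound, the 3 vertices {0, 2, 4} are pairwise adjacent, and any tree decomposition puts a clique entirely inside one bag — forcing width ≥ 2. Hence tw(G) = 2 exactly.

2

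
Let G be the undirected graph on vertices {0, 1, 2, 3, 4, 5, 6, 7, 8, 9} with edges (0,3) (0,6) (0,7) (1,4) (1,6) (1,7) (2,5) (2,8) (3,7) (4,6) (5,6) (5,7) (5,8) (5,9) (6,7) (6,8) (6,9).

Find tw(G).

2

A width-2 tree decomposition is:
Bags: B1 = {5, 6, 7}  B2 = {5, 6, 8}  B3 = {2, 5, 8}  B4 = {1, 6, 7}  B5 = {0, 6, 7}  B6 = {5, 6, 9}  B7 = {0, 3, 7}  B8 = {1, 4, 6}
Tree: B1–B2, B2–B3, B1–B4, B1–B5, B2–B6, B5–B7, B4–B8
The largest bag has 3 vertices, giving width 2; this decomposition certifies tw(G) ≤ 2. On the other hand G contains the 3-clique {2, 5, 8}. A clique must lie in a single bag of any decomposition, so no decomposition can have width below 2. Hence tw(G) = 2 exactly.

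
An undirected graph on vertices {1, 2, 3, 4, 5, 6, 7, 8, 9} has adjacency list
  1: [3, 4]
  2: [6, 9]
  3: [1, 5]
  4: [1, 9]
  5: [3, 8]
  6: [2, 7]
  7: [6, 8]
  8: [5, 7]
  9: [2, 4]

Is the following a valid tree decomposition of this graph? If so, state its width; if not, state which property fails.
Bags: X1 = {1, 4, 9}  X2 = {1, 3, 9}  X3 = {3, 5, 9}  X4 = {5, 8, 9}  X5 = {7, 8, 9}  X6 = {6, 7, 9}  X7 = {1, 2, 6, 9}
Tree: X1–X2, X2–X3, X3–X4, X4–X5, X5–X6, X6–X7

No — bags containing vertex 1 are not connected in the tree.

A tree decomposition must satisfy three properties: every vertex lies in some bag; for every edge, both endpoints lie together in some bag; and for every vertex, the bags containing it form a connected subtree. Here bags containing vertex 1 are not connected in the tree, so the decomposition is invalid.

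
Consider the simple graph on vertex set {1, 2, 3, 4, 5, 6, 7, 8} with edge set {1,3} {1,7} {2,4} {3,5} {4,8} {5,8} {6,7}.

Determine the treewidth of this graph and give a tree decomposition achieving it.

Treewidth 1.
Bags: B1 = {6, 7}  B2 = {1, 7}  B3 = {1, 3}  B4 = {3, 5}  B5 = {5, 8}  B6 = {4, 8}  B7 = {2, 4}
Tree: B1–B2, B2–B3, B3–B4, B4–B5, B5–B6, B6–B7

The largest bag has 2 vertices, giving width 1; this decomposition certifies tw(G) ≤ 1. Since G has at least one edge (e.g. 6–7), it is not an edgeless graph, so tw(G) ≥ 1. Therefore the treewidth is 1.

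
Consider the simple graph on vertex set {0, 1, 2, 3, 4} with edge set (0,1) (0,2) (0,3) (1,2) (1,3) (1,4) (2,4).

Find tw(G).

A width-2 tree decomposition is:
Bags: B1 = {0, 1, 2}  B2 = {0, 1, 3}  B3 = {1, 2, 4}
Tree: B1–B2, B1–B3
The largest bag has 3 vertices, giving width 2; this decomposition certifies tw(G) ≤ 2. Conversely, {0, 1, 2} is a clique of size 3, and the vertices of any clique must share a bag in every tree decomposition; so some bag has ≥ 3 vertices and tw(G) ≥ 2. Therefore the treewidth is 2.

2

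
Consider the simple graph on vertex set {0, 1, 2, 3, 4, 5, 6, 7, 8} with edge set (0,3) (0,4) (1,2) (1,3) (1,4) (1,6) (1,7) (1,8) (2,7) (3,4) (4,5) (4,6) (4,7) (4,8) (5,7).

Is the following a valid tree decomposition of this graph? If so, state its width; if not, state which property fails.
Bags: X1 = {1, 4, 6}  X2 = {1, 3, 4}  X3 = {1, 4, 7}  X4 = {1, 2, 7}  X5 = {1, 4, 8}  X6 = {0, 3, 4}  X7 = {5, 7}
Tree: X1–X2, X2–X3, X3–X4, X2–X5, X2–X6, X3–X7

A tree decomposition must satisfy three properties: every vertex lies in some bag; for every edge, both endpoints lie together in some bag; and for every vertex, the bags containing it form a connected subtree. Here edge (4,5) lies in no bag, so the decomposition is invalid.

No — edge (4,5) lies in no bag.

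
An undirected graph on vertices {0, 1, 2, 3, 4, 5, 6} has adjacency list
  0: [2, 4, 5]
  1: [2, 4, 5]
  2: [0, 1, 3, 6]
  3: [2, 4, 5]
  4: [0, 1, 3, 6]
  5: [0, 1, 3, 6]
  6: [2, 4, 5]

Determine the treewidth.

3

A width-3 tree decomposition is:
Bags: B1 = {2, 4, 5, 6}  B2 = {0, 2, 4, 5}  B3 = {1, 2, 4, 5}  B4 = {2, 3, 4, 5}
Tree: B1–B2, B2–B3, B3–B4
The largest bag has 4 vertices, giving width 3; this decomposition certifies tw(G) ≤ 3. For the lower bound: the 4 vertex sets {4,6}, {0,5}, {2}, {1} are disjoint, each induces a connected subgraph, and every pair is joined by at least one edge of G. Contracting each set to a single vertex therefore yields K_{4} as a minor, and since treewidth is minor-monotone, tw(G) ≥ tw(K_{4}) = 3. Combining the bounds, tw(G) = 3.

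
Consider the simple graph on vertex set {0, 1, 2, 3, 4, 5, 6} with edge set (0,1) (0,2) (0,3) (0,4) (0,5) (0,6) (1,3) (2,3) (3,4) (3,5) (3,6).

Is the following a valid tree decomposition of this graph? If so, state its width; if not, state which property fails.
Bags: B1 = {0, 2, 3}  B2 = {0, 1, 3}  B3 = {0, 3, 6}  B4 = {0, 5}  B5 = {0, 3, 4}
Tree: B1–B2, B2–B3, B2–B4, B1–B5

No — edge (3,5) lies in no bag.

A tree decomposition must satisfy three properties: every vertex lies in some bag; for every edge, both endpoints lie together in some bag; and for every vertex, the bags containing it form a connected subtree. Here edge (3,5) lies in no bag, so the decomposition is invalid.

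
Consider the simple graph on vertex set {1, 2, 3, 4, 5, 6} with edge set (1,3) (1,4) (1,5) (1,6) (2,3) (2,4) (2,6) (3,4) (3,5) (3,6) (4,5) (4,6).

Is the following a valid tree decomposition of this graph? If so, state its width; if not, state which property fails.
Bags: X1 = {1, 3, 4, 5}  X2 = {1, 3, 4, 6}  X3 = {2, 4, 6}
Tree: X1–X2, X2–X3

A tree decomposition must satisfy three properties: every vertex lies in some bag; for every edge, both endpoints lie together in some bag; and for every vertex, the bags containing it form a connected subtree. Here edge (3,2) lies in no bag, so the decomposition is invalid.

No — edge (3,2) lies in no bag.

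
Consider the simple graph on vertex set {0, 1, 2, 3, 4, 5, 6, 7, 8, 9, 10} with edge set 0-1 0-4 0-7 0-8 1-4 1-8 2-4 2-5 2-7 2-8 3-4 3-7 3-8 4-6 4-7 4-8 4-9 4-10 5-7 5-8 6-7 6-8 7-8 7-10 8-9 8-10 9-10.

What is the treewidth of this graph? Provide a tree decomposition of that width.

Each bag holds 4 vertices, so the decomposition has width 3, which upper-bounds the treewidth. On the other hand G contains the 4-clique {0, 1, 4, 8}. A clique must lie in a single bag of any decomposition, so no decomposition can have width below 3. Therefore the treewidth is 3.

Treewidth 3.
Bags: B1 = {0, 4, 7, 8}  B2 = {4, 6, 7, 8}  B3 = {2, 4, 7, 8}  B4 = {2, 5, 7, 8}  B5 = {3, 4, 7, 8}  B6 = {4, 7, 8, 10}  B7 = {4, 8, 9, 10}  B8 = {0, 1, 4, 8}
Tree: B1–B2, B2–B3, B3–B4, B2–B5, B1–B6, B6–B7, B1–B8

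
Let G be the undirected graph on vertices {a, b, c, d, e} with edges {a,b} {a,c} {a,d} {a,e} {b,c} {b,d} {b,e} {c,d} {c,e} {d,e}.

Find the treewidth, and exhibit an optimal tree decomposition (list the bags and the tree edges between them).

With just one bag of size 5, the width is 5 − 1 = 4, so tw(G) ≤ 4. For the lower bound, the 5 vertices {a, b, c, d, e} are pairwise adjacent, and any tree decomposition puts a clique entirely inside one bag — forcing width ≥ 4. The upper and lower bounds meet at 4, so that is the treewidth.

Treewidth 4.
One optimal decomposition is:
Bags: B1 = {a, b, c, d, e}
Tree: (single bag)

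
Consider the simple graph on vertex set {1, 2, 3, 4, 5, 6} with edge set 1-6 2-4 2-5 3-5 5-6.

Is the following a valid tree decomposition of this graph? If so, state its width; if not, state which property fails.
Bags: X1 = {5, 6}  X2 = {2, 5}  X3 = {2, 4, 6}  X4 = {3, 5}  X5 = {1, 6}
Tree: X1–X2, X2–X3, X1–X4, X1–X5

No — bags containing vertex 6 are not connected in the tree.

A tree decomposition must satisfy three properties: every vertex lies in some bag; for every edge, both endpoints lie together in some bag; and for every vertex, the bags containing it form a connected subtree. Here bags containing vertex 6 are not connected in the tree, so the decomposition is invalid.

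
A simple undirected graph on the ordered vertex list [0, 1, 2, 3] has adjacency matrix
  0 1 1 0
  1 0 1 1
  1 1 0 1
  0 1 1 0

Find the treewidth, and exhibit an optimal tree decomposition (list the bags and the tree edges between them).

Each bag holds 3 vertices, so the decomposition has width 2, which upper-bounds the treewidth. Conversely, {0, 1, 2} is a clique of size 3, and the vertices of any clique must share a bag in every tree decomposition; so some bag has ≥ 3 vertices and tw(G) ≥ 2. Therefore the treewidth is 2.

Treewidth 2.
One optimal decomposition is:
Bags: B1 = {0, 1, 2}  B2 = {1, 2, 3}
Tree: B1–B2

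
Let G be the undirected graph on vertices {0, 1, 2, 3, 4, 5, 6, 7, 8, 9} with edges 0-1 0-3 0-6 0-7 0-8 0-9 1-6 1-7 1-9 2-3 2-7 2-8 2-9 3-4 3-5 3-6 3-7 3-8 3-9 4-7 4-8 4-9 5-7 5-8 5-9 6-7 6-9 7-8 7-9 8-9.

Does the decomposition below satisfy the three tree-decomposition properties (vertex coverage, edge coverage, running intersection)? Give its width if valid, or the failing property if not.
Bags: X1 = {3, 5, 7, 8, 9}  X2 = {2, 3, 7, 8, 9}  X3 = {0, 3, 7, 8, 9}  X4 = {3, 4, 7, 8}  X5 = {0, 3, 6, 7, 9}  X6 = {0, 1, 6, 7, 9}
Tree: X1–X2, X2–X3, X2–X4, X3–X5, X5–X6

No — edge (9,4) lies in no bag.

A tree decomposition must satisfy three properties: every vertex lies in some bag; for every edge, both endpoints lie together in some bag; and for every vertex, the bags containing it form a connected subtree. Here edge (9,4) lies in no bag, so the decomposition is invalid.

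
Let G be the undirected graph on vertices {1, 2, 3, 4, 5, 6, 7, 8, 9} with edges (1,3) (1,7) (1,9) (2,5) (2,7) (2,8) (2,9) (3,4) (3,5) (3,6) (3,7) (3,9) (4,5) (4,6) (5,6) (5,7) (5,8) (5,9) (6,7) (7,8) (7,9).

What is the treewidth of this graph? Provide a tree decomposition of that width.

Treewidth 3.
One such decomposition:
Bags: B1 = {1, 3, 7, 9}  B2 = {3, 5, 7, 9}  B3 = {3, 5, 6, 7}  B4 = {3, 4, 5, 6}  B5 = {2, 5, 7, 9}  B6 = {2, 5, 7, 8}
Tree: B1–B2, B2–B3, B3–B4, B2–B5, B5–B6

Every bag has size at most 4, so the width is 4 − 1 = 3 and tw(G) ≤ 3. On the other hand G contains the 4-clique {1, 3, 7, 9}. A clique must lie in a single bag of any decomposition, so no decomposition can have width below 3. Therefore the treewidth is 3.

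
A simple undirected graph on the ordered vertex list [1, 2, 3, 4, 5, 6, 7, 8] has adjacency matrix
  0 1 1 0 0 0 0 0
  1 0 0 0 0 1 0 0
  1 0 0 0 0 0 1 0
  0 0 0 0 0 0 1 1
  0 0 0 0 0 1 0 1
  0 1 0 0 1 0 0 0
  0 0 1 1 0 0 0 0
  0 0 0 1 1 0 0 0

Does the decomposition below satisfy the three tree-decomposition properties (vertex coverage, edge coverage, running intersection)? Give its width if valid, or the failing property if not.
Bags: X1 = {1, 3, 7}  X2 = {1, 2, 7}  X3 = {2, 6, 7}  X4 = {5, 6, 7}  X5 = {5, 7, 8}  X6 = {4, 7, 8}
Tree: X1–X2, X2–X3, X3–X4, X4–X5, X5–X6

Yes; width 2.

Every vertex of G appears in some bag (union = {1, 2, 3, 4, 5, 6, 7, 8}); every edge is covered by a bag; and for each vertex v the set of bags containing v is connected in the bag tree. The decomposition is therefore valid. The largest bag has 3 vertices, so the width is 2.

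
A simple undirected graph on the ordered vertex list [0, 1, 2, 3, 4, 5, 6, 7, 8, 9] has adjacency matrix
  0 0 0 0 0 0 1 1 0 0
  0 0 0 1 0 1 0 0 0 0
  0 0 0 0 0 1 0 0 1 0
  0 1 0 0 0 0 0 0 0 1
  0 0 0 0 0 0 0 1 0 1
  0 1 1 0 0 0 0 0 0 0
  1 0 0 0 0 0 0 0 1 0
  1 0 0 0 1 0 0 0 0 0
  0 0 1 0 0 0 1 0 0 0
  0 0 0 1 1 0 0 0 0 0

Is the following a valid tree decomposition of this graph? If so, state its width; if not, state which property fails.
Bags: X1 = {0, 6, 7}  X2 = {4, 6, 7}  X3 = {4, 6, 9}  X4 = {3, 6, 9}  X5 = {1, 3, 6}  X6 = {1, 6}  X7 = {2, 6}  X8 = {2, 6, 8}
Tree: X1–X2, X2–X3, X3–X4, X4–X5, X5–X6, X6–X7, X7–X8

A tree decomposition must satisfy three properties: every vertex lies in some bag; for every edge, both endpoints lie together in some bag; and for every vertex, the bags containing it form a connected subtree. Here vertex 5 appears in no bag, so the decomposition is invalid.

No — vertex 5 appears in no bag.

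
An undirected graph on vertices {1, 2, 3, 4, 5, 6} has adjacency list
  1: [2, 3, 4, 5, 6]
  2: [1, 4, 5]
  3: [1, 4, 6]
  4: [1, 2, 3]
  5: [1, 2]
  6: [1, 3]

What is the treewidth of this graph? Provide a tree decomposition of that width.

The largest bag has 3 vertices, giving width 2; this decomposition certifies tw(G) ≤ 2. Conversely, {1, 2, 4} is a clique of size 3, and the vertices of any clique must share a bag in every tree decomposition; so some bag has ≥ 3 vertices and tw(G) ≥ 2. Combining the bounds, tw(G) = 2.

Treewidth 2.
One such decomposition:
Bags: B1 = {1, 2, 5}  B2 = {1, 2, 4}  B3 = {1, 3, 4}  B4 = {1, 3, 6}
Tree: B1–B2, B2–B3, B3–B4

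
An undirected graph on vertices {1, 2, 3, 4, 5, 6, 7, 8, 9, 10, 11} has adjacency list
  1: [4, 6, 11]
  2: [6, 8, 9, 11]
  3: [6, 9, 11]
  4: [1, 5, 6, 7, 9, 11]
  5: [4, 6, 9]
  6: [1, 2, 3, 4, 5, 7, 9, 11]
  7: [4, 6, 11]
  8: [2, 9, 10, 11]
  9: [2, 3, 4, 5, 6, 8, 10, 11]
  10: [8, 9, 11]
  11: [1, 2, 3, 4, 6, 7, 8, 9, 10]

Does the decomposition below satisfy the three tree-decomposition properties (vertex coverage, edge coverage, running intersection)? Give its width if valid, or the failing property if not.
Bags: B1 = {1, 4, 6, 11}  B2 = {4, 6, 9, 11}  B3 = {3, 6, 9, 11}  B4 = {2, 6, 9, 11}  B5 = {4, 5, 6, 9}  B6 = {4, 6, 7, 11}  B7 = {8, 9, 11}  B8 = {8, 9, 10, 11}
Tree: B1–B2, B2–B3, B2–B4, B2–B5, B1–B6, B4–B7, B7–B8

A tree decomposition must satisfy three properties: every vertex lies in some bag; for every edge, both endpoints lie together in some bag; and for every vertex, the bags containing it form a connected subtree. Here edge (2,8) lies in no bag, so the decomposition is invalid.

No — edge (2,8) lies in no bag.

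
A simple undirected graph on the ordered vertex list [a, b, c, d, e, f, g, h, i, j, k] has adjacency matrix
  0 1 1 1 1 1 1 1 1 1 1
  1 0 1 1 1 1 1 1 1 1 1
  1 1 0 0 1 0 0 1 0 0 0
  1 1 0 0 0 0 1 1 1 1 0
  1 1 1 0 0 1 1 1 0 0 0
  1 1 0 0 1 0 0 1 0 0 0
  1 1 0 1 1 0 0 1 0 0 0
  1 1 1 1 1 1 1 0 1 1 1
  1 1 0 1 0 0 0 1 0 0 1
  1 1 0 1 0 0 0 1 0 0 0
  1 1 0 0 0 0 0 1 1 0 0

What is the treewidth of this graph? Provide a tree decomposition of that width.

The largest bag has 5 vertices, giving width 4; this decomposition certifies tw(G) ≤ 4. Conversely, {a, b, d, g, h} is a clique of size 5, and the vertices of any clique must share a bag in every tree decomposition; so some bag has ≥ 5 vertices and tw(G) ≥ 4. The upper and lower bounds meet at 4, so that is the treewidth.

Treewidth 4.
Bags: B1 = {a, b, e, g, h}  B2 = {a, b, c, e, h}  B3 = {a, b, d, g, h}  B4 = {a, b, e, f, h}  B5 = {a, b, d, h, i}  B6 = {a, b, h, i, k}  B7 = {a, b, d, h, j}
Tree: B1–B2, B1–B3, B1–B4, B3–B5, B5–B6, B5–B7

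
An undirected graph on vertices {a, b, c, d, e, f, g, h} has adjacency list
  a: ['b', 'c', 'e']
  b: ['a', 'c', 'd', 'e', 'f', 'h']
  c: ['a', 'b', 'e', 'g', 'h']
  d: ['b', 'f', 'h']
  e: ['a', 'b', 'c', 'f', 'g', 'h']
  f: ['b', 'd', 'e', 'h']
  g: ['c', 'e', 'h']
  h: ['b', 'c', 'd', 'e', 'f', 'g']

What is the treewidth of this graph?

3

A width-3 tree decomposition is:
Bags: B1 = {b, c, e, h}  B2 = {b, e, f, h}  B3 = {a, b, c, e}  B4 = {c, e, g, h}  B5 = {b, d, f, h}
Tree: B1–B2, B1–B3, B1–B4, B2–B5
Each bag holds 4 vertices, so the decomposition has width 3, which upper-bounds the treewidth. For the lower bound, the 4 vertices {c, e, g, h} are pairwise adjacent, and any tree decomposition puts a clique entirely inside one bag — forcing width ≥ 3. The upper and lower bounds meet at 3, so that is the treewidth.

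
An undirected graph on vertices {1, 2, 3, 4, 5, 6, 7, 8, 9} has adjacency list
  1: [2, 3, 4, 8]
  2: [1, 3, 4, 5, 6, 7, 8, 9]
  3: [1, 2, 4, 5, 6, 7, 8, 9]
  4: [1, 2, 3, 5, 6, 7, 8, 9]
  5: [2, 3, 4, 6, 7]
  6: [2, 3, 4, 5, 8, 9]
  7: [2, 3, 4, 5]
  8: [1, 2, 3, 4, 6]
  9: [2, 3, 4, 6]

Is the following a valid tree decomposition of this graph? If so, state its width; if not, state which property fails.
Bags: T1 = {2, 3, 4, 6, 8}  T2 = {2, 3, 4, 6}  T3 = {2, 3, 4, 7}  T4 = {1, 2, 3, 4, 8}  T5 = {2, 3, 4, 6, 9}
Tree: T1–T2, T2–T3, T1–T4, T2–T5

No — vertex 5 appears in no bag.

A tree decomposition must satisfy three properties: every vertex lies in some bag; for every edge, both endpoints lie together in some bag; and for every vertex, the bags containing it form a connected subtree. Here vertex 5 appears in no bag, so the decomposition is invalid.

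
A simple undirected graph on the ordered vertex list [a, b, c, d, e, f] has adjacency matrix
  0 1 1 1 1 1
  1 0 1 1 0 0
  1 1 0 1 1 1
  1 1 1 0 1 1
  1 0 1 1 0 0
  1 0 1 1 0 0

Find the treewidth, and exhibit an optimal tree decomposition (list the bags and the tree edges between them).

The largest bag has 4 vertices, giving width 3; this decomposition certifies tw(G) ≤ 3. Conversely, {a, c, d, e} is a clique of size 4, and the vertices of any clique must share a bag in every tree decomposition; so some bag has ≥ 4 vertices and tw(G) ≥ 3. The upper and lower bounds meet at 3, so that is the treewidth.

Treewidth 3.
Bags: B1 = {a, c, d, e}  B2 = {a, c, d, f}  B3 = {a, b, c, d}
Tree: B1–B2, B2–B3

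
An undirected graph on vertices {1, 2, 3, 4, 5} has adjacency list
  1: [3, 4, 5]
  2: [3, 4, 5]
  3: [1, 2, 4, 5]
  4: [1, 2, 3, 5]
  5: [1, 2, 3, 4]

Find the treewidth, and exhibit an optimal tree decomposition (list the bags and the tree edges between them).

The largest bag has 4 vertices, giving width 3; this decomposition certifies tw(G) ≤ 3. On the other hand G contains the 4-clique {1, 3, 4, 5}. A clique must lie in a single bag of any decomposition, so no decomposition can have width below 3. Hence tw(G) = 3 exactly.

Treewidth 3.
Bags: B1 = {2, 3, 4, 5}  B2 = {1, 3, 4, 5}
Tree: B1–B2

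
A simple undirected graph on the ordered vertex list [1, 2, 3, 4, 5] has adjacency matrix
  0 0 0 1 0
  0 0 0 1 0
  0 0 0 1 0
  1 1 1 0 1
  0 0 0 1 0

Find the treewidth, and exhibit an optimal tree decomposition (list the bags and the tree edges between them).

Each bag holds 2 vertices, so the decomposition has width 1, which upper-bounds the treewidth. G has an edge, so its treewidth is at least 1. The upper and lower bounds meet at 1, so that is the treewidth.

Treewidth 1.
One optimal decomposition is:
Bags: B1 = {1, 4}  B2 = {3, 4}  B3 = {4, 5}  B4 = {2, 4}
Tree: B1–B2, B1–B3, B2–B4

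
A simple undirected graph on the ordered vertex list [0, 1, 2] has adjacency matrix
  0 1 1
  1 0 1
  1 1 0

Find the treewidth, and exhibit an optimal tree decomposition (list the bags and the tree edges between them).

Treewidth 2.
One such decomposition:
Bags: B1 = {0, 1, 2}
Tree: (single bag)

With just one bag of size 3, the width is 3 − 1 = 2, so tw(G) ≤ 2. For the lower bound, the 3 vertices {0, 1, 2} are pairwise adjacent, and any tree decomposition puts a clique entirely inside one bag — forcing width ≥ 2. Therefore the treewidth is 2.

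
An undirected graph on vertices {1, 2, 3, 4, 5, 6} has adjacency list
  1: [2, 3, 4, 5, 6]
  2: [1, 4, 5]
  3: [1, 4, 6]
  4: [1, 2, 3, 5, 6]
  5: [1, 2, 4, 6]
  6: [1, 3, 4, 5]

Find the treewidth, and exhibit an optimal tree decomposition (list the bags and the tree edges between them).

Treewidth 3.
Bags: B1 = {1, 4, 5, 6}  B2 = {1, 2, 4, 5}  B3 = {1, 3, 4, 6}
Tree: B1–B2, B1–B3

Each bag holds 4 vertices, so the decomposition has width 3, which upper-bounds the treewidth. On the other hand G contains the 4-clique {1, 3, 4, 6}. A clique must lie in a single bag of any decomposition, so no decomposition can have width below 3. The upper and lower bounds meet at 3, so that is the treewidth.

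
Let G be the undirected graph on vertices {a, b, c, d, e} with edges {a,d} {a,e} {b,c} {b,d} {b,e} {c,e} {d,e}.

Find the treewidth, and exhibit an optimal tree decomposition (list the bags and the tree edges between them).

Treewidth 2.
Bags: B1 = {b, d, e}  B2 = {b, c, e}  B3 = {a, d, e}
Tree: B1–B2, B1–B3

The largest bag has 3 vertices, giving width 2; this decomposition certifies tw(G) ≤ 2. On the other hand G contains the 3-clique {a, d, e}. A clique must lie in a single bag of any decomposition, so no decomposition can have width below 2. Combining the bounds, tw(G) = 2.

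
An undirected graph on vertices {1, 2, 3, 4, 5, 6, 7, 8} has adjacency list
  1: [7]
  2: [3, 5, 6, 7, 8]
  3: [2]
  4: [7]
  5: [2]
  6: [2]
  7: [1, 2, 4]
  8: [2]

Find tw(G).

1

A width-1 tree decomposition is:
Bags: B1 = {2, 3}  B2 = {2, 7}  B3 = {2, 5}  B4 = {1, 7}  B5 = {2, 8}  B6 = {4, 7}  B7 = {2, 6}
Tree: B1–B2, B2–B3, B2–B4, B1–B5, B2–B6, B3–B7
Every bag has size at most 2, so the width is 2 − 1 = 1 and tw(G) ≤ 1. G has an edge, so its treewidth is at least 1. Therefore the treewidth is 1.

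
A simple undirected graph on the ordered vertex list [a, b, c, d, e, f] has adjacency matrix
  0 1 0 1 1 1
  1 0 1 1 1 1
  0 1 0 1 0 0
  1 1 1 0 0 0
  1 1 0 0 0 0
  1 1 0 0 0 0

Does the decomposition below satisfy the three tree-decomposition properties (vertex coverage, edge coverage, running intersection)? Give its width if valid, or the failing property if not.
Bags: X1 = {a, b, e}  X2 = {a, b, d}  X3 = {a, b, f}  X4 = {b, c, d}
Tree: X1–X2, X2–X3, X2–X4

Yes; width 2.

Every vertex of G appears in some bag (union = {a, b, c, d, e, f}); every edge is covered by a bag; and for each vertex v the set of bags containing v is connected in the bag tree. The decomposition is therefore valid. The largest bag has 3 vertices, so the width is 2.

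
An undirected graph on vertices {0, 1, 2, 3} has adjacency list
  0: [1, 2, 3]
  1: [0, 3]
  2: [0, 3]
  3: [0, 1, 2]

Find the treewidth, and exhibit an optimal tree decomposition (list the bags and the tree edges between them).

Every bag has size at most 3, so the width is 3 − 1 = 2 and tw(G) ≤ 2. On the other hand G contains the 3-clique {0, 1, 3}. A clique must lie in a single bag of any decomposition, so no decomposition can have width below 2. Therefore the treewidth is 2.

Treewidth 2.
One such decomposition:
Bags: B1 = {0, 1, 3}  B2 = {0, 2, 3}
Tree: B1–B2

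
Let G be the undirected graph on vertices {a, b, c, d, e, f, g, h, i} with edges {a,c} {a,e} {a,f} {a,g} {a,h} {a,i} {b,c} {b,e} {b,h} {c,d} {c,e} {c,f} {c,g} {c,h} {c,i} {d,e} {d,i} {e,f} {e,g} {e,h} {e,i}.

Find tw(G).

3

A width-3 tree decomposition is:
Bags: B1 = {a, c, e, i}  B2 = {a, c, e, g}  B3 = {a, c, e, h}  B4 = {a, c, e, f}  B5 = {b, c, e, h}  B6 = {c, d, e, i}
Tree: B1–B2, B2–B3, B2–B4, B3–B5, B1–B6
Every bag has size at most 4, so the width is 4 − 1 = 3 and tw(G) ≤ 3. On the other hand G contains the 4-clique {c, d, e, i}. A clique must lie in a single bag of any decomposition, so no decomposition can have width below 3. Combining the bounds, tw(G) = 3.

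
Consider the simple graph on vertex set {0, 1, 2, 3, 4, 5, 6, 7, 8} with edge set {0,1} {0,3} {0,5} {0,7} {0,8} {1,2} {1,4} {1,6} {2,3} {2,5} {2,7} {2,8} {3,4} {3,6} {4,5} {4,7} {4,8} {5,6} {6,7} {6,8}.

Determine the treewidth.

A width-4 tree decomposition is:
Bags: B1 = {0, 2, 4, 6, 8}  B2 = {0, 2, 3, 4, 6}  B3 = {0, 1, 2, 4, 6}  B4 = {0, 2, 4, 6, 7}  B5 = {0, 2, 4, 5, 6}
Tree: B1–B2, B2–B3, B3–B4, B4–B5
Each bag holds 5 vertices, so the decomposition has width 4, which upper-bounds the treewidth. For the lower bound: the 5 vertex sets {6,8}, {3,4}, {1,2}, {0}, {7} are disjoint, each induces a connected subgraph, and every pair is joined by at least one edge of G. Contracting each set to a single vertex therefore yields K_{5} as a minor, and since treewidth is minor-monotone, tw(G) ≥ tw(K_{5}) = 4. The upper and lower bounds meet at 4, so that is the treewidth.

4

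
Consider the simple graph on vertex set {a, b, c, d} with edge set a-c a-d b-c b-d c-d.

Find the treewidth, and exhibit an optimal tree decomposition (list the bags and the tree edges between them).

Treewidth 2.
Bags: B1 = {b, c, d}  B2 = {a, c, d}
Tree: B1–B2

Every bag has size at most 3, so the width is 3 − 1 = 2 and tw(G) ≤ 2. For the lower bound, the 3 vertices {a, c, d} are pairwise adjacent, and any tree decomposition puts a clique entirely inside one bag — forcing width ≥ 2. Combining the bounds, tw(G) = 2.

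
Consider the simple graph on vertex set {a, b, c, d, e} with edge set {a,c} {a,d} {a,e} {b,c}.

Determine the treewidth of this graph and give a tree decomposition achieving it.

Each bag holds 2 vertices, so the decomposition has width 1, which upper-bounds the treewidth. Any graph with an edge has treewidth ≥ 1, and G has the edge b–c. Hence tw(G) = 1 exactly.

Treewidth 1.
Bags: B1 = {b, c}  B2 = {a, c}  B3 = {a, d}  B4 = {a, e}
Tree: B1–B2, B2–B3, B3–B4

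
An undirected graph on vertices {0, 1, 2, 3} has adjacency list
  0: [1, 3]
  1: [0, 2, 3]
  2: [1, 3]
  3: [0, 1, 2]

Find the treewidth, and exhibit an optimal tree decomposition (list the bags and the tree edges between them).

Each bag holds 3 vertices, so the decomposition has width 2, which upper-bounds the treewidth. For the lower bound, the 3 vertices {0, 1, 3} are pairwise adjacent, and any tree decomposition puts a clique entirely inside one bag — forcing width ≥ 2. Combining the bounds, tw(G) = 2.

Treewidth 2.
Bags: B1 = {0, 1, 3}  B2 = {1, 2, 3}
Tree: B1–B2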